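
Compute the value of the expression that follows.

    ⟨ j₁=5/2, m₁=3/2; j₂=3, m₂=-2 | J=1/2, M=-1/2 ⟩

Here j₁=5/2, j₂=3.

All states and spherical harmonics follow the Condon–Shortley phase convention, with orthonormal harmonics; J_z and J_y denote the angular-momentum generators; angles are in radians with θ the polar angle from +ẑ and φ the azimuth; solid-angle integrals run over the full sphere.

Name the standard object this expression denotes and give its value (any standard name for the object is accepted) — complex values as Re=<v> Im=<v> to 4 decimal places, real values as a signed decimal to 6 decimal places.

This is a Clebsch–Gordan (vector-coupling) coefficient.
triangle: 5!·0!·1!/7! = 120/5040
(j±m)!: 4!·1!·1!·5!·0!·1! = 2880
prefactor² = (2J+1)·Δ·N² = 960/7
  k=1: −1/(1!·4!·0!·0!·0!·1!) = -1/24
Σ = -1/24  ⇒  CG² = 960/7·(-1/24)² = 5/21
CG = −√(5/21) = -0.487950

Clebsch–Gordan coefficient, −√(5/21) ≈ -0.487950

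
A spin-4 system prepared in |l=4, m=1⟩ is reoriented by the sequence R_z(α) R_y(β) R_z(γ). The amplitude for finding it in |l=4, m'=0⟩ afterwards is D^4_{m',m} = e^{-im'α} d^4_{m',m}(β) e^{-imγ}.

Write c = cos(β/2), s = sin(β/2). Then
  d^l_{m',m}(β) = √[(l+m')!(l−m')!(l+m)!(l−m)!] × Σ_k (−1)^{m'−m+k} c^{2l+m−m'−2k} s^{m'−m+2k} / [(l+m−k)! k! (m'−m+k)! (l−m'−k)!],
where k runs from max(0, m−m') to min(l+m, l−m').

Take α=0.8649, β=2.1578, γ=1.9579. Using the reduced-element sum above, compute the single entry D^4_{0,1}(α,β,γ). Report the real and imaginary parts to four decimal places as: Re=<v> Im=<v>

First d^4_{0,1}(β=2.1578), then the phase factors e^{-i(0)α} and e^{-i(1)γ}:
c=cos(2.157800/2)=0.472298, s=sin(2.157800/2)=0.881439; N=√[24·24·120·6]=643.987578
k∈{1,2,3,4} keeps every argument non-negative
  k=1: (−1)^0·643.9876/(144)·0.4723^7·0.8814^1 = +0.020664
  k=2: (−1)^1·643.9876/(24)·0.4723^5·0.8814^3 = -0.431841
  k=3: (−1)^2·643.9876/(24)·0.4723^3·0.8814^5 = +1.504098
  k=4: (−1)^3·643.9876/(144)·0.4723^1·0.8814^7 = -0.873125
d^4_{0,1}(2.1578) = +0.020664 -0.431841 +1.504098 -0.873125 = +0.219795
Attach z-rotation phases: D = e^{-i(0)(0.8649)}·(+0.219795)·e^{-i(1)(1.9579)} = -0.082975-0.203532i

Re=-0.0830 Im=-0.2035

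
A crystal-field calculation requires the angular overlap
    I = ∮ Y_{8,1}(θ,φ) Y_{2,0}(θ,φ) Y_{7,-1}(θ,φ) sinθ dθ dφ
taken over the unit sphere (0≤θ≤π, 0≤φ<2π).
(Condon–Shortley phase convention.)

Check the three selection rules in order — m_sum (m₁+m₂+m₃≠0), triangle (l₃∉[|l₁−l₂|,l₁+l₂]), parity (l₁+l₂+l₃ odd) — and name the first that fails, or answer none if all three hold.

Σmᵢ = 0  ✓
l₃∈[|l₁−l₂|,l₁+l₂]=[6,10], have l₃=7  ✓
Σlᵢ = 17 ⇒ odd  ✗

parity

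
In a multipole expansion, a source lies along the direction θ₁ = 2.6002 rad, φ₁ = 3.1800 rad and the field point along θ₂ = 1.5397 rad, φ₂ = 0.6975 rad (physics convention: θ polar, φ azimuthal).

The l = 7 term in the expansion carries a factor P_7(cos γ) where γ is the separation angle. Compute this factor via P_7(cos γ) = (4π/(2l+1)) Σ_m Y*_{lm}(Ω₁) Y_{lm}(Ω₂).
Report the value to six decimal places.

Addition theorem: P_7(cos γ) = (4π/15) Σ_m Y*_{lm}(Ω₁) Y_{lm}(Ω₂), m = −7…7:
  term(m=-7) = 0.00024 - 0.00239j   from Y*(Ω₁)=-0.00465 - 0.00128j, Y(Ω₂)=0.08437 + 0.49116j
  term(m=-6) = 0.00120 - 0.00127j   from Y*(Ω₁)=-0.02924 - 0.00686j, Y(Ω₂)=-0.02919 + 0.05012j
  term(m=-5) = -0.04071 + 0.00631j   from Y*(Ω₁)=-0.11189 - 0.02176j, Y(Ω₂)=0.34003 - 0.12255j
  term(m=-4) = -0.01729 - 0.00956j   from Y*(Ω₁)=-0.28699 - 0.04444j, Y(Ω₂)=0.06387 + 0.02343j
  term(m=-3) = 0.06148 + 0.14283j   from Y*(Ω₁)=-0.47618 - 0.05511j, Y(Ω₂)=-0.16166 - 0.28123j
  term(m=-2) = -0.00731 + 0.02831j   from Y*(Ω₁)=-0.40280 - 0.03100j, Y(Ω₂)=0.01266 - 0.07127j
  term(m=-1) = -0.02349 + 0.01820j   from Y*(Ω₁)=0.09549 + 0.00367j, Y(Ω₂)=-0.23830 + 0.19970j
  term(m=+0) = -0.03235 + 0.00000j   from Y*(Ω₁)=0.43919 + 0.00000j, Y(Ω₂)=-0.07366 + 0.00000j
  term(m=+1) = -0.02349 - 0.01820j   from Y*(Ω₁)=-0.09549 + 0.00367j, Y(Ω₂)=0.23830 + 0.19970j
  term(m=+2) = -0.00731 - 0.02831j   from Y*(Ω₁)=-0.40280 + 0.03100j, Y(Ω₂)=0.01266 + 0.07127j
  term(m=+3) = 0.06148 - 0.14283j   from Y*(Ω₁)=0.47618 - 0.05511j, Y(Ω₂)=0.16166 - 0.28123j
  term(m=+4) = -0.01729 + 0.00956j   from Y*(Ω₁)=-0.28699 + 0.04444j, Y(Ω₂)=0.06387 - 0.02343j
  term(m=+5) = -0.04071 - 0.00631j   from Y*(Ω₁)=0.11189 - 0.02176j, Y(Ω₂)=-0.34003 - 0.12255j
  term(m=+6) = 0.00120 + 0.00127j   from Y*(Ω₁)=-0.02924 + 0.00686j, Y(Ω₂)=-0.02919 - 0.05012j
  term(m=+7) = 0.00024 + 0.00239j   from Y*(Ω₁)=0.00465 - 0.00128j, Y(Ω₂)=-0.08437 + 0.49116j
Accumulated sum -0.08412 - 0.00000j; after 4π/(2l+1) scaling, -0.07047 - 0.00000j ⇒ P_7 = -0.070471

-0.070471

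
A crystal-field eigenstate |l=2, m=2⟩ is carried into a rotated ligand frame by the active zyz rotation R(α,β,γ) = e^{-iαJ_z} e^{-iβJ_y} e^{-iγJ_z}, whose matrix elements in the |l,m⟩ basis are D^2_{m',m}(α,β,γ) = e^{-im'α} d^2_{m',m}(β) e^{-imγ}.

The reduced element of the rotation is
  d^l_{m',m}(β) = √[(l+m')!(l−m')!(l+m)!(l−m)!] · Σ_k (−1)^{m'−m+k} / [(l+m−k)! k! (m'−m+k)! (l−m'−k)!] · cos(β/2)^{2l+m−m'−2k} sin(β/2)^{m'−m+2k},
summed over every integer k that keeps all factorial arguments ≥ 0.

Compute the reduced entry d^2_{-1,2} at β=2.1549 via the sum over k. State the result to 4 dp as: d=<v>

d=0.6471

d^2_{-1,2}(β=2.1549) via the finite sum:
Half-angle: c=0.473576, s=0.880753. N=√(1·6·24·1)=12.000000
k: max(0,(2)−(-1))=3 … min(2+(2),2−(-1))=3
  k=3: (−1)^0·12.0000/(6)·0.4736^1·0.8808^3 = +0.647116
d^2_{-1,2}(2.1549) = +0.647116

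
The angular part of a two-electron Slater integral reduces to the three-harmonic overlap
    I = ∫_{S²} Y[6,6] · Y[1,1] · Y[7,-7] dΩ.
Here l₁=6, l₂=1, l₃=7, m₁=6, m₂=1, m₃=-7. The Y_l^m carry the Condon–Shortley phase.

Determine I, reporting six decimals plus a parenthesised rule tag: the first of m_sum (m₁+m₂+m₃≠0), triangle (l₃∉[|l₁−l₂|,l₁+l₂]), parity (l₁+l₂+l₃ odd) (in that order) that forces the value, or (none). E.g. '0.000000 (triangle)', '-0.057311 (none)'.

-0.333779 (none)

m-sum 0 ✓  L=14 even ✓  5≤7≤7 ✓
Π(2lᵢ+1) = 13×3×15 = 585
triangle coeff Δ(6,1,7) = 1/1365
Σ_t [0,0]: t=0:+1/518400 = 1/518400
(3j)²=7/195 [(6 1 7; 0 0 0)], sign=-1
Σ_t [0,0]: t=0:+1/958003200 = 1/958003200
(3j)²=1/15 [(6 1 7; 6 1 -7)], sign=+1
⇒ 4πI² = 7/5
I = (-1)√(7/5/(4π)) = -0.33377906
No selection rule forces the value: the integral is nonzero (none).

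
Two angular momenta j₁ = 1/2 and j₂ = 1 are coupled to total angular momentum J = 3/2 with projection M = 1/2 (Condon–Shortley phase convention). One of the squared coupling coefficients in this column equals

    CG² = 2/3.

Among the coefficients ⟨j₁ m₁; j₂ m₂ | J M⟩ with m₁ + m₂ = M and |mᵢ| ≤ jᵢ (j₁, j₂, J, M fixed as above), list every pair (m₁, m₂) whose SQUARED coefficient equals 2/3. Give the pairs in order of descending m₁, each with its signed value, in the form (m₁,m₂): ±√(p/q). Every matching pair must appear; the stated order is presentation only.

Admissible pairs with m₁+m₂ = M = 1/2: (-1/2,1), (1/2,0)
  (m₁,m₂)=(1/2,0): CG² = 2/3, CG = +√(2/3)   ← matches the target
  (m₁,m₂)=(-1/2,1): CG² = 1/3, CG = +√(1/3)
Pairs with CG² = 2/3: (1/2,0): +√(2/3)

(1/2,0): +√(2/3)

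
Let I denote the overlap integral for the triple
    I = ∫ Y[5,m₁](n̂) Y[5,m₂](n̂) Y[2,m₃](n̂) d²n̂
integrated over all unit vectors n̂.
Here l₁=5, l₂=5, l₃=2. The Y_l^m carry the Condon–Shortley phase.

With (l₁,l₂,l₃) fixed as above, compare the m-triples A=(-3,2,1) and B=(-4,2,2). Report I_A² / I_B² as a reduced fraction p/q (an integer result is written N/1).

25/18

Shared (l₁,l₂,l₃)=(5,5,2): N and (l;000)² cancel in I_A²/I_B².
A: Δ = 8!·2!·2!/13! = 1/38610; Racah Σ t=6..7: t=6:+1/2880 t=7:−1/10080 = 1/4032; ⇒ 3j(5 5 2; -3 2 1)² = 10/429, sgn -1
B: Δ = 8!·2!·2!/13! = 1/38610; Racah Σ t=7..7: t=7:−1/20160 = -1/20160; ⇒ 3j(5 5 2; -4 2 2)² = 12/715, sgn -1
I_A²/I_B² = (10/429)/(12/715) = 25/18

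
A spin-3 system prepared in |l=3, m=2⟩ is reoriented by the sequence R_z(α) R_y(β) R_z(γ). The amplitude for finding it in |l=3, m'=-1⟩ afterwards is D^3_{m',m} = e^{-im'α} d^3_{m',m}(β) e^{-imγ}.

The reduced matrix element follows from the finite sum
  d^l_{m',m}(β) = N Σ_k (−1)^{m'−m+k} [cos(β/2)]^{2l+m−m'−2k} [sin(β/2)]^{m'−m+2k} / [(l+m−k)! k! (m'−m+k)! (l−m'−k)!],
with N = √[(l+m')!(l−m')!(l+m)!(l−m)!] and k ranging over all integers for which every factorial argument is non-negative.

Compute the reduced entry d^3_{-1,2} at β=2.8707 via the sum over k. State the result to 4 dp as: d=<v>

d=-0.3927

d^3_{-1,2}(β=2.8707) via the finite sum:
With c≡cos(β/2)=0.135033 and s≡sin(β/2)=0.990841, N=[2·24·120·1]^{1/2}=75.894664
k: max(0,(2)−(-1))=3 … min(3+(2),3−(-1))=4
  k=3: (−1)^0·75.8947/(12)·0.1350^3·0.9908^3 = +0.015148
  k=4: (−1)^1·75.8947/(24)·0.1350^1·0.9908^5 = -0.407811
d^3_{-1,2}(2.8707) = +0.015148 -0.407811 = -0.392663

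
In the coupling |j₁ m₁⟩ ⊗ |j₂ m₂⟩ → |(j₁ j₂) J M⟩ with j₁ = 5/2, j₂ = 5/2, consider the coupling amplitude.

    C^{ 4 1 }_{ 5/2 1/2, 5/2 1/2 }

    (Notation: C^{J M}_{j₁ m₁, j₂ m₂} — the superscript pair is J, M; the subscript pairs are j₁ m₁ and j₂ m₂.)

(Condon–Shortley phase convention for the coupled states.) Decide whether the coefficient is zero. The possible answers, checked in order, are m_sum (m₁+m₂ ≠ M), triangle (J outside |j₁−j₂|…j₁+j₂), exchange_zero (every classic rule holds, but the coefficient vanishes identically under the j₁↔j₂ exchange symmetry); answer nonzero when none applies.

exchange_zero

m-sum: m₁+m₂ = 1/2+1/2 = 1, M = 1  ✓
triangle: |j₁−j₂| = 0 ≤ J = 4 ≤ j₁+j₂ = 5  ✓
exchange: j₁=j₂ and m₁=m₂, and (−1)^(j₁+j₂−J) = (−1)^1 = −1 forces ⟨j₁m₁;j₂m₂|JM⟩ = −⟨j₂m₂;j₁m₁|JM⟩ = −⟨j₁m₁;j₂m₂|JM⟩ ⇒ the coefficient vanishes identically
Racah sum check: Σ_k collapses to 0 ⇒ CG = 0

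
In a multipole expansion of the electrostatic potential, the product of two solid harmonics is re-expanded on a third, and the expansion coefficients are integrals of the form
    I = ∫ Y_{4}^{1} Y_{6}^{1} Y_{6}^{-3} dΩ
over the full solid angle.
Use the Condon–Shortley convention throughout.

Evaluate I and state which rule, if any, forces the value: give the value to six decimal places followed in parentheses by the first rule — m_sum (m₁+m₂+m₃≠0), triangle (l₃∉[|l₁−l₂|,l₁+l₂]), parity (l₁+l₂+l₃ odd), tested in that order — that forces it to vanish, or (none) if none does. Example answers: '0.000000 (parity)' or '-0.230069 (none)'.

0.000000 (m_sum)

Σmᵢ = -1 ≠ 0, so the φ-integral vanishes; I = 0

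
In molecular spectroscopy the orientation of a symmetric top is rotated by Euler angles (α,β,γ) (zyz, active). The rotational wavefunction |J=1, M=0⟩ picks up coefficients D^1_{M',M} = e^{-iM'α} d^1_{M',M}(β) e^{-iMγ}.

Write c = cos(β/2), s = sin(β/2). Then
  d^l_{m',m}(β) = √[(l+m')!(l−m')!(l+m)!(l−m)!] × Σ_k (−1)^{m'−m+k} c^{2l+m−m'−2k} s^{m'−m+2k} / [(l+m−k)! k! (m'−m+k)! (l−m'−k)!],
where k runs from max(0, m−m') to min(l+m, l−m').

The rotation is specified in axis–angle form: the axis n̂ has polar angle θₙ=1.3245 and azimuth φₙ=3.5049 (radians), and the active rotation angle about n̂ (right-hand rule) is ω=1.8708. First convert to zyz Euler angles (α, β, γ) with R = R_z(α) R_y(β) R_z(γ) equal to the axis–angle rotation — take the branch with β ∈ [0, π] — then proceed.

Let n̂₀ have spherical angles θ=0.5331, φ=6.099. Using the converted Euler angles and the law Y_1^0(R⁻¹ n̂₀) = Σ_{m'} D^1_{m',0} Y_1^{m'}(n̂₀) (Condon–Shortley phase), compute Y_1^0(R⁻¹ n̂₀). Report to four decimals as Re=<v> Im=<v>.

Axis–angle → zyz. n̂ = (sinθₙcosφₙ, sinθₙsinφₙ, cosθₙ) = (-0.906519, -0.344643, +0.243814), ω = 1.8708.
R = I cosω + sinω [n̂]ₓ + (1−cosω) n̂n̂ᵀ gives
  R = [+0.769106, +0.171831, -0.615589; +0.637679, -0.141643, +0.757168; +0.042911, -0.974891, -0.218511]
β = atan2(√(R₁₃²+R₂₃²), R₃₃) = 1.791085; α = atan2(R₂₃, R₁₃) mod 2π = 2.253423; γ = atan2(R₃₂, −R₃₁) mod 2π = 4.668401
Need the full column D^1_{m',0} for m'=−1..1 at α=2.2534, β=1.7911, γ=4.6684.
cos(β/2)=0.625096, sin(β/2)=0.780548
d^1_{-1,0}: single k=1 term ⇒ +0.690019;  D = -0.435287+0.535399i
d^1_{0,0}: k∈[0..1] ⇒ +0.390744 -0.609256 = -0.218511;  D = -0.218511+0.000000i
d^1_{1,0}: single k=0 term ⇒ -0.690019;  D = +0.435287+0.535399i
Y_1^{m'}(θ=0.5331,φ=6.099) and Σ D·Y over m':
  (-0.4353+0.5354i)·(+0.1726+0.0322i)  (-0.2185+0.0000i)·(+0.4208+0.0000i)  (+0.4353+0.5354i)·(-0.1726+0.0322i)
Y_1^0(R⁻¹ n̂) = -0.276655+0.000000i

Re=-0.2767 Im=0.0000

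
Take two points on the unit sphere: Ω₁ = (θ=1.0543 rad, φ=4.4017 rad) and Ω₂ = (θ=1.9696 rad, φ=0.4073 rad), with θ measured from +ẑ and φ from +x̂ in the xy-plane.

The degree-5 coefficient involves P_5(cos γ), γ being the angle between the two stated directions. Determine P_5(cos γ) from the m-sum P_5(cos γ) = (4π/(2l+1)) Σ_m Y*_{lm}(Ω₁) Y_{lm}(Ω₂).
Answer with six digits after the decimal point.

Summing Y*_{l m}(θ₁,φ₁)·Y_{l m}(θ₂,φ₂) over m ∈ [−5, 5]; prefactor 4π/(2·5+1) = 1.142397:
  term(m=-5) = (0.030852, 0.064137)   from Y*(Ω₁)=(-0.230707, -0.004003), Y(Ω₂)=(-0.138509, -0.275599)
  term(m=-4) = (0.164168, 0.045371)   from Y*(Ω₁)=(0.133513, -0.392296), Y(Ω₂)=(0.023991, 0.410314)
  term(m=-3) = (0.021932, -0.014469)   from Y*(Ω₁)=(0.218199, 0.162029), Y(Ω₂)=(0.033050, -0.090853)
  term(m=-2) = (0.006987, -0.051508)   from Y*(Ω₁)=(0.138091, -0.098872), Y(Ω₂)=(0.210003, -0.222641)
  term(m=-1) = (-0.039924, -0.045704)   from Y*(Ω₁)=(0.099214, 0.308994), Y(Ω₂)=(-0.171698, 0.074075)
  term(m=+0) = (-0.025831, 0.000000)   from Y*(Ω₁)=(0.096779, -0.000000), Y(Ω₂)=(-0.266905, 0.000000)
  term(m=+1) = (-0.039924, 0.045704)   from Y*(Ω₁)=(-0.099214, 0.308994), Y(Ω₂)=(0.171698, 0.074075)
  term(m=+2) = (0.006987, 0.051508)   from Y*(Ω₁)=(0.138091, 0.098872), Y(Ω₂)=(0.210003, 0.222641)
  term(m=+3) = (0.021932, 0.014469)   from Y*(Ω₁)=(-0.218199, 0.162029), Y(Ω₂)=(-0.033050, -0.090853)
  term(m=+4) = (0.164168, -0.045371)   from Y*(Ω₁)=(0.133513, 0.392296), Y(Ω₂)=(0.023991, -0.410314)
  term(m=+5) = (0.030852, -0.064137)   from Y*(Ω₁)=(0.230707, -0.004003), Y(Ω₂)=(0.138509, -0.275599)
Total Σ_m = (0.342199, 0.000000). Multiply by 1.142397: (0.390927, 0.000000). P_5(cos γ) = 0.390927

0.390927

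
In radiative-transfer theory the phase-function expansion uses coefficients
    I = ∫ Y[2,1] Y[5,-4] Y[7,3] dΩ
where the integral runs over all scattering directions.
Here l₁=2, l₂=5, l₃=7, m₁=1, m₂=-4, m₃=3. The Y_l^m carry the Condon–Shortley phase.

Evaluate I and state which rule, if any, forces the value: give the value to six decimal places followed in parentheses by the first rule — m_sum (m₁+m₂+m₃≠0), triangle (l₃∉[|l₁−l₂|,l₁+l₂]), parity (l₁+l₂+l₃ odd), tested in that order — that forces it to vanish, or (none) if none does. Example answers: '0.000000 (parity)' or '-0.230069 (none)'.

Checks pass: Σm=0; 14 even; l₃=7∈[3,7].
(2·2+1)(2·5+1)(2·7+1) = 825
Δ: 0! 4! 10! / 15! → 1/15015
sum: t=0:+1/57600 = 1/57600
3j²(2 5 7; 0 0 0) = Δ·Π!·Σ² = 21/715  (sign -1)
sum: t=0:+1/2177280 = 1/2177280
3j²(2 5 7; 1 -4 3) = Δ·Π!·Σ² = 8/3003  (sign +1)
combine: 4πI² = 825·21/715·8/3003 = 120/1859
take √, sign -1: I = -0.07167142
No selection rule forces the value: the integral is nonzero (none).

-0.071671 (none)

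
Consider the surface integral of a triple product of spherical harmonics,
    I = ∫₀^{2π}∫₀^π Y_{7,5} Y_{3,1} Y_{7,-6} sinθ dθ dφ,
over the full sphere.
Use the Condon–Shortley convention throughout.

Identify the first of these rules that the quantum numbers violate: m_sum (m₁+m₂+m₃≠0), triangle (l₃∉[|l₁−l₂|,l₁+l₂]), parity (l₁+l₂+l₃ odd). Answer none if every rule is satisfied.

m₁+m₂+m₃ = 5 + 1 − 6 = 0  ✓
triangle: |7−3|=4 ≤ l₃=7 ≤ 7+3=10  ✓
parity: l₁+l₂+l₃ = 17 is odd  ✗

parity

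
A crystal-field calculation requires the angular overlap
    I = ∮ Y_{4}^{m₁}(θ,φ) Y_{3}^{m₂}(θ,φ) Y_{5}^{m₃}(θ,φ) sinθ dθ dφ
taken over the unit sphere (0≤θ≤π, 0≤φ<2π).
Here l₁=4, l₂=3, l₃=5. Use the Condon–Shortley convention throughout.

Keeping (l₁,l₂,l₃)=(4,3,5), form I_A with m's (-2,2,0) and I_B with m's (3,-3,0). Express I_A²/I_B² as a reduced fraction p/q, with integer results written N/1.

64/21

Same 4,3,5: normalisation and zero-m 3j drop out of the ratio.
A: Δ: 2! 6! 4! / 13! → 1/180180; sum: t=1:−1/2880 t=2:+1/576 = 1/720; 3j²(4 3 5; -2 2 0) = Δ·Π!·Σ² = 80/3003  (sign -1)
B: Δ: 2! 6! 4! / 13! → 1/180180; sum: t=0:+1/5760 = 1/5760; 3j²(4 3 5; 3 -3 0) = Δ·Π!·Σ² = 5/572  (sign -1)
I_A²/I_B² = (80/3003)/(5/572) = 64/21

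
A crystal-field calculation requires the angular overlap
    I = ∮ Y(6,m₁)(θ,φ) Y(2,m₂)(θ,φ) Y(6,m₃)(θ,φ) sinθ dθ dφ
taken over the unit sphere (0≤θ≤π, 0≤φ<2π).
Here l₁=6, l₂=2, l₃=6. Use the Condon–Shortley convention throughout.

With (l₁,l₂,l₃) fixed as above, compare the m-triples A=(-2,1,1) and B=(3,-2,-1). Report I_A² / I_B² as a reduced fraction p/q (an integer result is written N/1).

1/4

l's match ⇒ only the (l;m) 3-j factors differ between A and B.
A: triangle coeff Δ(6,2,6) = 1/90090; Σ_t [1,2]: t=1:−1/60480 t=2:+1/34560 = 1/80640; (3j)²=6/1001 [(6 2 6; -2 1 1)], sign=-1
B: triangle coeff Δ(6,2,6) = 1/90090; Σ_t [0,0]: t=0:+1/120960 = 1/120960; (3j)²=24/1001 [(6 2 6; 3 -2 -1)], sign=-1
I_A²/I_B² = (6/1001)/(24/1001) = 1/4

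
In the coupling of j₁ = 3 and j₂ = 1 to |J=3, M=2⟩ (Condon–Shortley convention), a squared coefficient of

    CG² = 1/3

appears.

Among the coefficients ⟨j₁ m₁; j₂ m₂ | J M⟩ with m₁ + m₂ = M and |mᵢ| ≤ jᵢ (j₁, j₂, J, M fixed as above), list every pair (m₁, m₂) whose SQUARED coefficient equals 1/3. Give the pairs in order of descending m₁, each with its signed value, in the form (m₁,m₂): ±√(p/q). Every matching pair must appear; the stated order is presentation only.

(2,0): +√(1/3)

Admissible pairs with m₁+m₂ = M = 2: (1,1), (2,0), (3,-1)
  (m₁,m₂)=(3,-1): CG² = 1/4, CG = +√(1/4)
  (m₁,m₂)=(2,0): CG² = 1/3, CG = +√(1/3)   ← matches the target
  (m₁,m₂)=(1,1): CG² = 5/12, CG = −√(5/12)
Pairs with CG² = 1/3: (2,0): +√(1/3)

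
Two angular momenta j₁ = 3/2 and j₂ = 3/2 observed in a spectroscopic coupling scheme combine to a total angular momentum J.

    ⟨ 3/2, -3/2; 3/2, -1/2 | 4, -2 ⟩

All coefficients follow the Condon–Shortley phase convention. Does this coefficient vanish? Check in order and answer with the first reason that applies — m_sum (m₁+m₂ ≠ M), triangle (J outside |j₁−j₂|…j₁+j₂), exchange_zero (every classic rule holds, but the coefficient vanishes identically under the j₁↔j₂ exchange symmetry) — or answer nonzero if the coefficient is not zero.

triangle

m-sum: m₁+m₂ = -3/2+(-1/2) = -2, M = -2  ✓
triangle: need |j₁−j₂| ≤ J ≤ j₁+j₂, i.e. J ∈ [0, 3]; J = 4 is outside ✗ ⇒ coefficient is 0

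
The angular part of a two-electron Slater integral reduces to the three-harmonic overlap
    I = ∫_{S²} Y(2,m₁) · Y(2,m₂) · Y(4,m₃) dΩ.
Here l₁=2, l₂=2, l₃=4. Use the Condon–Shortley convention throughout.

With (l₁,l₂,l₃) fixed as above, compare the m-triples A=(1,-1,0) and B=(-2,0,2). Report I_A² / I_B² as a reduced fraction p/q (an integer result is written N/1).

Same 2,2,4: normalisation and zero-m 3j drop out of the ratio.
A: Δ: 0! 4! 4! / 9! → 1/630; sum: t=0:+1/36 = 1/36; 3j²(2 2 4; 1 -1 0) = Δ·Π!·Σ² = 8/315  (sign +1)
B: Δ: 0! 4! 4! / 9! → 1/630; sum: t=0:+1/96 = 1/96; 3j²(2 2 4; -2 0 2) = Δ·Π!·Σ² = 1/42  (sign +1)
I_A²/I_B² = (8/315)/(1/42) = 16/15

16/15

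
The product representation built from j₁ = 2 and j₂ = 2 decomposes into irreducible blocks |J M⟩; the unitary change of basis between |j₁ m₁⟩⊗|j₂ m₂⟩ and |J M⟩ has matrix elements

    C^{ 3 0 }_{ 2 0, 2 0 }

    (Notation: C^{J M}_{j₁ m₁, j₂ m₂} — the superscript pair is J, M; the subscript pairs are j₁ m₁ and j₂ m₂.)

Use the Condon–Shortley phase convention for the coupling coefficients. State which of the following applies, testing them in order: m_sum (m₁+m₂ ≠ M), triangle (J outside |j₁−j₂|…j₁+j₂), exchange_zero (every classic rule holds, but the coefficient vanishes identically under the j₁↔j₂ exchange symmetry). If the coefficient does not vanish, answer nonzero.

m-sum: m₁+m₂ = 0+0 = 0, M = 0  ✓
triangle: |j₁−j₂| = 0 ≤ J = 3 ≤ j₁+j₂ = 4  ✓
exchange: j₁=j₂ and m₁=m₂, and (−1)^(j₁+j₂−J) = (−1)^1 = −1 forces ⟨j₁m₁;j₂m₂|JM⟩ = −⟨j₂m₂;j₁m₁|JM⟩ = −⟨j₁m₁;j₂m₂|JM⟩ ⇒ the coefficient vanishes identically
Racah sum check: Σ_k collapses to 0 ⇒ CG = 0

exchange_zero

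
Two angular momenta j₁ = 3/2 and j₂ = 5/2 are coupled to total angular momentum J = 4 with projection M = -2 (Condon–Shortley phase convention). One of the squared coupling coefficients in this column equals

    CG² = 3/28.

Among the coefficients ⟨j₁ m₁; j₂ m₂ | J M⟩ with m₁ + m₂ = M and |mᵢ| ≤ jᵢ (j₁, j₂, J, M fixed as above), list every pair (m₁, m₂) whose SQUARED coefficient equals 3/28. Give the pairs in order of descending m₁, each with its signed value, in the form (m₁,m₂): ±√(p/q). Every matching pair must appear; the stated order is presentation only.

(1/2,-5/2): +√(3/28)

Admissible pairs with m₁+m₂ = M = -2: (-3/2,-1/2), (-1/2,-3/2), (1/2,-5/2)
  (m₁,m₂)=(1/2,-5/2): CG² = 3/28, CG = +√(3/28)   ← matches the target
  (m₁,m₂)=(-1/2,-3/2): CG² = 15/28, CG = +√(15/28)
  (m₁,m₂)=(-3/2,-1/2): CG² = 5/14, CG = +√(5/14)
Pairs with CG² = 3/28: (1/2,-5/2): +√(3/28)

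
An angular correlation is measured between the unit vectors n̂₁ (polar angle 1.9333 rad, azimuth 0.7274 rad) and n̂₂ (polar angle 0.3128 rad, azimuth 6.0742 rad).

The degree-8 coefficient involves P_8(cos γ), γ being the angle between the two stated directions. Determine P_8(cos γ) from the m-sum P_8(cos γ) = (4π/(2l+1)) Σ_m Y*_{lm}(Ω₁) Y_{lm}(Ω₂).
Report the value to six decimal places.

Term-by-term m-sum for l=8 (normalisation 4π/17 = 0.739198):
  term(m=-8) = +0.000004+0.000012i   from Y*(Ω₁)=+0.269264-0.134745i, Y(Ω₂)=-0.000004+0.000041i
  term(m=-7) = -0.000226-0.000063i   from Y*(Ω₁)=-0.169179+0.424296i, Y(Ω₂)=+0.000055+0.000510i
  term(m=-6) = +0.000705-0.000553i   from Y*(Ω₁)=-0.076017-0.209557i, Y(Ω₂)=+0.001253+0.003821i
  term(m=-5) = -0.000158-0.005181i   from Y*(Ω₁)=-0.201911-0.109103i, Y(Ω₂)=+0.011338+0.019535i
  term(m=-4) = +0.024637+0.016998i   from Y*(Ω₁)=+0.312446-0.073814i, Y(Ω₂)=+0.062510+0.069171i
  term(m=-3) = +0.022990-0.007937i   from Y*(Ω₁)=+0.050456-0.071977i, Y(Ω₂)=+0.224075+0.162334i
  term(m=-2) = -0.053407+0.171449i   from Y*(Ω₁)=+0.038277+0.328505i, Y(Ω₂)=+0.496228+0.220395i
  term(m=-1) = +0.008034+0.010917i   from Y*(Ω₁)=+0.018959+0.016878i, Y(Ω₂)=+0.522349+0.110781i
  term(m=+0) = +0.048017+0.000000i   from Y*(Ω₁)=-0.328371-0.000000i, Y(Ω₂)=-0.146227+0.000000i
  term(m=+1) = +0.008034-0.010917i   from Y*(Ω₁)=-0.018959+0.016878i, Y(Ω₂)=-0.522349+0.110781i
  term(m=+2) = -0.053407-0.171449i   from Y*(Ω₁)=+0.038277-0.328505i, Y(Ω₂)=+0.496228-0.220395i
  term(m=+3) = +0.022990+0.007937i   from Y*(Ω₁)=-0.050456-0.071977i, Y(Ω₂)=-0.224075+0.162334i
  term(m=+4) = +0.024637-0.016998i   from Y*(Ω₁)=+0.312446+0.073814i, Y(Ω₂)=+0.062510-0.069171i
  term(m=+5) = -0.000158+0.005181i   from Y*(Ω₁)=+0.201911-0.109103i, Y(Ω₂)=-0.011338+0.019535i
  term(m=+6) = +0.000705+0.000553i   from Y*(Ω₁)=-0.076017+0.209557i, Y(Ω₂)=+0.001253-0.003821i
  term(m=+7) = -0.000226+0.000063i   from Y*(Ω₁)=+0.169179+0.424296i, Y(Ω₂)=-0.000055+0.000510i
  term(m=+8) = +0.000004-0.000012i   from Y*(Ω₁)=+0.269264+0.134745i, Y(Ω₂)=-0.000004-0.000041i
Σ over m = +0.053178+0.000000i; ×(4π/17) → +0.039309+0.000000i. Real part: 0.039309

0.039309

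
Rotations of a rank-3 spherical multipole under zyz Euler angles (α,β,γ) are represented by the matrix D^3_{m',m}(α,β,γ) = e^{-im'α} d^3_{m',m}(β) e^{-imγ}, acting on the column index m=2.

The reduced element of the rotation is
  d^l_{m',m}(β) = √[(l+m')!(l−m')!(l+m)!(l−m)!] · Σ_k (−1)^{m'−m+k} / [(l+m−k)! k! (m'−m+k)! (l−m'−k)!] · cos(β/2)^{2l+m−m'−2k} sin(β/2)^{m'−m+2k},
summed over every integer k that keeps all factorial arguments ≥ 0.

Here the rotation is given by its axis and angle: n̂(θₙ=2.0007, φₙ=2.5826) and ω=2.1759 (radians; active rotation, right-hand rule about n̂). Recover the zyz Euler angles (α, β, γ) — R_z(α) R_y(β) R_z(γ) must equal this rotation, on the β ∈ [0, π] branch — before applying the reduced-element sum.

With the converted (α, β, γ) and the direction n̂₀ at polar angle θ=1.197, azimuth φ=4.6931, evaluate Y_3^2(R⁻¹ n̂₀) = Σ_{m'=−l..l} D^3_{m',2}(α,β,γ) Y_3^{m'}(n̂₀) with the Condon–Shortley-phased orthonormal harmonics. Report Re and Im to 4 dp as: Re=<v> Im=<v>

Re=-0.3340 Im=0.1170

Axis–angle → zyz. n̂ = (sinθₙcosφₙ, sinθₙsinφₙ, cosθₙ) = (-0.770646, +0.482075, -0.416783), ω = 2.1759.
R = I cosω + sinω [n̂]ₓ + (1−cosω) n̂n̂ᵀ gives
  R = [+0.362883, -0.240061, +0.900381; -0.925622, -0.204253, +0.318598; +0.107422, -0.949027, -0.296326]
β = atan2(√(R₁₃²+R₂₃²), R₃₃) = 1.871639; α = atan2(R₂₃, R₁₃) mod 2π = 0.340099; γ = atan2(R₃₂, −R₃₁) mod 2π = 4.599677
Need the full column D^3_{m',2} for m'=−3..3 at α=0.3401, β=1.8716, γ=4.5997.
cos(β/2)=0.593159, sin(β/2)=0.805086
d^3_{-3,2}: single k=5 term ⇒ +0.491424;  D = -0.156951-0.465687i
d^3_{-2,2}: k∈[4..5] ⇒ +0.739060 -0.272303 = +0.466758;  D = -0.288081-0.367249i
d^3_{-1,2}: k∈[3..4] ⇒ +0.688761 -0.634426 = +0.054335;  D = -0.045876-0.029116i
d^3_{0,2}: k∈[2..3] ⇒ +0.439469 -0.809600 = -0.370131;  D = +0.360767+0.082732i
d^3_{1,2}: k∈[1..2] ⇒ +0.186938 -0.688761 = -0.501824;  D = +0.498528-0.057420i
d^3_{2,2}: k∈[0..1] ⇒ +0.043554 -0.401178 = -0.357625;  D = +0.321276-0.157090i
d^3_{3,2}: single k=0 term ⇒ -0.144801;  D = +0.101415-0.103355i
Y_3^{m'}(θ=1.197,φ=4.6931) and Σ D·Y over m':
  (-0.1570-0.4657i)·(+0.0195-0.3361i)  (-0.2881-0.3672i)·(-0.3232-0.0125i)  (-0.0459-0.0291i)·(+0.0019-0.1003i)  (+0.3608+0.0827i)·(-0.3180+0.0000i)  (+0.4985-0.0574i)·(-0.0019-0.1003i)  (+0.3213-0.1571i)·(-0.3232+0.0125i)  (+0.1014-0.1034i)·(-0.0195-0.3361i)
Y_3^2(R⁻¹ n̂) = -0.334048+0.117032i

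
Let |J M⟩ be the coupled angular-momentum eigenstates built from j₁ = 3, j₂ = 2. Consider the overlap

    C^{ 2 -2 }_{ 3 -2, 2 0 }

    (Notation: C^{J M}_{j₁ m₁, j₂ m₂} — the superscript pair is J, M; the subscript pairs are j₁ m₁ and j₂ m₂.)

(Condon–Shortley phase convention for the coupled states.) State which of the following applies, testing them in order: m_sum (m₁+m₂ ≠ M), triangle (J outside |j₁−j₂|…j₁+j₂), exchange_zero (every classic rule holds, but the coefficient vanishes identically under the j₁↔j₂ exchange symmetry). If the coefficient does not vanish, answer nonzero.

m-sum: m₁+m₂ = -2+0 = -2, M = -2  ✓
triangle: |j₁−j₂| = 1 ≤ J = 2 ≤ j₁+j₂ = 5  ✓
exchange: j₁≠j₂ or m₁≠m₂ — the exchange symmetry imposes no constraint here
value check: CG = +√(5/14) = +0.597614 ≠ 0

nonzero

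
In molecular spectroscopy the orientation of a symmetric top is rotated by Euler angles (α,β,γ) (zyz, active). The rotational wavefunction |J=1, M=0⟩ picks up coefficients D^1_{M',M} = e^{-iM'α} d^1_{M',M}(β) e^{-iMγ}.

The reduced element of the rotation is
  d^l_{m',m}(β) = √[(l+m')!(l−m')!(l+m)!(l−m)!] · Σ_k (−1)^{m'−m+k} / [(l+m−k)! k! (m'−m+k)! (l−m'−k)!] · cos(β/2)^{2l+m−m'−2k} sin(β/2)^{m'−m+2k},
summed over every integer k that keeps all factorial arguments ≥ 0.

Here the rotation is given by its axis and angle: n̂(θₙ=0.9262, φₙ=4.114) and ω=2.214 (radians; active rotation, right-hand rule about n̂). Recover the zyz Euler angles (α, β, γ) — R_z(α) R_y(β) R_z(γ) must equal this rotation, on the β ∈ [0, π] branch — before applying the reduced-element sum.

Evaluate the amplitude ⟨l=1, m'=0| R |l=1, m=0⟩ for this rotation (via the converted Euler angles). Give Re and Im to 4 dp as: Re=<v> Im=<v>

Re=-0.0222 Im=0.0000

Axis–angle → zyz. n̂ = (sinθₙcosφₙ, sinθₙsinφₙ, cosθₙ) = (-0.450279, -0.660452, +0.600876), ω = 2.2140.
R = I cosω + sinω [n̂]ₓ + (1−cosω) n̂n̂ᵀ gives
  R = [-0.275408, -0.005058, -0.961314; +0.956558, +0.098049, -0.274561; +0.095645, -0.995169, -0.022165]
β = atan2(√(R₁₃²+R₂₃²), R₃₃) = 1.592963; α = atan2(R₂₃, R₁₃) mod 2π = 3.419796; γ = atan2(R₃₂, −R₃₁) mod 2π = 4.616574
Split into d^1_{0,0}(β=1.5930) × two z-phases.
With c≡cos(β/2)=0.699226 and s≡sin(β/2)=0.714900, N=[1·1·1·1]^{1/2}=1.000000
The bounds max(0,m−m')=0 and min(l+m,l−m')=1 give 2 terms
  k=0: (−1)^0·1.0000/(1)·0.6992^2·0.7149^0 = +0.488917
  k=1: (−1)^1·1.0000/(1)·0.6992^0·0.7149^2 = -0.511083
d^1_{0,0}(1.5930) = +0.488917 -0.511083 = -0.022165
Phases: e^{-i·(0)·3.4198}=+1.000000+0.000000i, e^{-i·(0)·4.6166}=+1.000000+0.000000i ⇒ D=-0.022165+0.000000i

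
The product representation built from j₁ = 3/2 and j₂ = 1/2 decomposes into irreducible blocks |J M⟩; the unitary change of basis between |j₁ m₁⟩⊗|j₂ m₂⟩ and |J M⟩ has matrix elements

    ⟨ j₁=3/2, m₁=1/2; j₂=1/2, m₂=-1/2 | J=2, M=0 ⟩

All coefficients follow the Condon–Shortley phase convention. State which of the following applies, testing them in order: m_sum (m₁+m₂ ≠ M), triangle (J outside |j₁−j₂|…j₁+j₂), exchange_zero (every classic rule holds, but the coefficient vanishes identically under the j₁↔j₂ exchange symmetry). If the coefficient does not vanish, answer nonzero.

m-sum: m₁+m₂ = 1/2+(-1/2) = 0, M = 0  ✓
triangle: |j₁−j₂| = 1 ≤ J = 2 ≤ j₁+j₂ = 2  ✓
exchange: j₁≠j₂ or m₁≠m₂ — the exchange symmetry imposes no constraint here
value check: CG = +√(1/2) = +0.707107 ≠ 0

nonzero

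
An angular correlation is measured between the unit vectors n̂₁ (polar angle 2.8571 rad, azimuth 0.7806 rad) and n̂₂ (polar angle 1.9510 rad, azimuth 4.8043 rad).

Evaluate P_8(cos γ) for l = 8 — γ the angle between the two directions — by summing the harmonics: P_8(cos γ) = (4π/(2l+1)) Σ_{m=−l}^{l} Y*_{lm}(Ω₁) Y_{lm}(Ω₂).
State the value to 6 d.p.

-0.017027

Expand P_8 via completeness: Σ_{m} conj(Y_{8,m}) at Ω₁ times Y_{8,m} at Ω₂ —
  m=-8: (+0.000020-0.000001i) × (+0.211324-0.191140i) = +0.000004-0.000004i  (running Σ = +0.000004-0.000004i)
  m=-7: (-0.000185+0.000198i) × (+0.273260+0.364440i) = -0.000123-0.000013i  (running Σ = -0.000119-0.000017i)
  m=-6: (-0.000068-0.002358i) × (-0.219086+0.134765i) = +0.000333+0.000507i  (running Σ = +0.000214+0.000490i)
  m=-5: (+0.010645+0.010146i) × (+0.086329+0.174439i) = -0.000851+0.002733i  (running Σ = -0.000637+0.003223i)
  m=-4: (-0.067608+0.001298i) × (-0.316378+0.121855i) = +0.021232-0.008649i  (running Σ = +0.020594-0.005426i)
  m=-3: (+0.156886-0.161468i) × (+0.011232+0.039697i) = +0.008172+0.004414i  (running Σ = +0.028766-0.001012i)
  m=-2: (+0.004838+0.504101i) × (-0.329781+0.061313i) = -0.032503-0.165946i  (running Σ = -0.003737-0.166958i)
  m=-1: (-0.430271-0.426162i) × (-0.002206-0.023930i) = -0.009249+0.011236i  (running Σ = -0.012986-0.155722i)
  m=0: (-0.008946-0.000000i) × (-0.328477+0.000000i) = +0.002938+0.000000i  (running Σ = -0.010048-0.155722i)
  m=1: (+0.430271-0.426162i) × (+0.002206-0.023930i) = -0.009249-0.011236i  (running Σ = -0.019297-0.166958i)
  m=2: (+0.004838-0.504101i) × (-0.329781-0.061313i) = -0.032503+0.165946i  (running Σ = -0.051800-0.001012i)
  m=3: (-0.156886-0.161468i) × (-0.011232+0.039697i) = +0.008172-0.004414i  (running Σ = -0.043628-0.005426i)
  m=4: (-0.067608-0.001298i) × (-0.316378-0.121855i) = +0.021232+0.008649i  (running Σ = -0.022397+0.003223i)
  m=5: (-0.010645+0.010146i) × (-0.086329+0.174439i) = -0.000851-0.002733i  (running Σ = -0.023248+0.000490i)
  m=6: (-0.000068+0.002358i) × (-0.219086-0.134765i) = +0.000333-0.000507i  (running Σ = -0.022915-0.000017i)
  m=7: (+0.000185+0.000198i) × (-0.273260+0.364440i) = -0.000123+0.000013i  (running Σ = -0.023038-0.000004i)
  m=8: (+0.000020+0.000001i) × (+0.211324+0.191140i) = +0.000004+0.000004i  (running Σ = -0.023034-0.000000i)
Σ over m = -0.023034-0.000000i; ×(4π/17) → -0.017027-0.000000i. Real part: -0.017027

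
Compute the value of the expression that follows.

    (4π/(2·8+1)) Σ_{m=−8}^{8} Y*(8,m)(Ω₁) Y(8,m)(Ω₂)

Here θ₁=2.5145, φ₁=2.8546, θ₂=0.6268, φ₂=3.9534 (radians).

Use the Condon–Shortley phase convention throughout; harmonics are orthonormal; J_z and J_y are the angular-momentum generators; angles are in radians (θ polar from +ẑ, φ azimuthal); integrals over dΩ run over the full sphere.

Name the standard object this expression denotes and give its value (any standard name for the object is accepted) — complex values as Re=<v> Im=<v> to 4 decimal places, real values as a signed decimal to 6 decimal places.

Legendre polynomial (addition theorem), -0.075514

This sum is the spherical-harmonic addition theorem: it equals the Legendre polynomial P_l(cos γ) of the angle γ between the two directions.
Addition theorem: P_8(cos γ) = (4π/17) Σ_m Y*_{lm}(Ω₁) Y_{lm}(Ω₂), m = −8…8:
  [-8]  conj(Y_{8,-8})(Ω₁) = -0.004805-0.005422i ; Y_{8,-8}(Ω₂) = +0.007061-0.001514i ; Δ = -0.000042-0.000031i
  [-7]  conj(Y_{8,-7})(Ω₁) = -0.016967-0.036214i ; Y_{8,-7}(Ω₂) = -0.032908-0.022539i ; Δ = -0.000258+0.001574i
  [-6]  conj(Y_{8,-6})(Ω₁) = -0.020444-0.134218i ; Y_{8,-6}(Ω₂) = +0.021381+0.133803i ; Δ = +0.017522-0.005605i
  [-5]  conj(Y_{8,-5})(Ω₁) = +0.042399-0.310218i ; Y_{8,-5}(Ω₂) = +0.190092-0.248321i ; Δ = -0.068974-0.069498i
  [-4]  conj(Y_{8,-4})(Ω₁) = +0.195791-0.435125i ; Y_{8,-4}(Ω₂) = -0.474376+0.050299i ; Δ = -0.070992+0.216261i
  [-3]  conj(Y_{8,-3})(Ω₁) = +0.253211-0.294701i ; Y_{8,-3}(Ω₂) = +0.296087+0.252531i ; Δ = +0.149394-0.023314i
  [-2]  conj(Y_{8,-2})(Ω₁) = -0.049509+0.032013i ; Y_{8,-2}(Ω₂) = +0.003061+0.057905i ; Δ = -0.002005-0.002769i
  [-1]  conj(Y_{8,-1})(Ω₁) = -0.399152+0.117806i ; Y_{8,-1}(Ω₂) = +0.286389-0.301929i ; Δ = -0.078744+0.154254i
  [+0]  conj(Y_{8,0})(Ω₁) = -0.077229-0.000000i ; Y_{8,0}(Ω₂) = -0.078263+0.000000i ; Δ = +0.006044+0.000000i
  [+1]  conj(Y_{8,1})(Ω₁) = +0.399152+0.117806i ; Y_{8,1}(Ω₂) = -0.286389-0.301929i ; Δ = -0.078744-0.154254i
  [+2]  conj(Y_{8,2})(Ω₁) = -0.049509-0.032013i ; Y_{8,2}(Ω₂) = +0.003061-0.057905i ; Δ = -0.002005+0.002769i
  [+3]  conj(Y_{8,3})(Ω₁) = -0.253211-0.294701i ; Y_{8,3}(Ω₂) = -0.296087+0.252531i ; Δ = +0.149394+0.023314i
  [+4]  conj(Y_{8,4})(Ω₁) = +0.195791+0.435125i ; Y_{8,4}(Ω₂) = -0.474376-0.050299i ; Δ = -0.070992-0.216261i
  [+5]  conj(Y_{8,5})(Ω₁) = -0.042399-0.310218i ; Y_{8,5}(Ω₂) = -0.190092-0.248321i ; Δ = -0.068974+0.069498i
  [+6]  conj(Y_{8,6})(Ω₁) = -0.020444+0.134218i ; Y_{8,6}(Ω₂) = +0.021381-0.133803i ; Δ = +0.017522+0.005605i
  [+7]  conj(Y_{8,7})(Ω₁) = +0.016967-0.036214i ; Y_{8,7}(Ω₂) = +0.032908-0.022539i ; Δ = -0.000258-0.001574i
  [+8]  conj(Y_{8,8})(Ω₁) = -0.004805+0.005422i ; Y_{8,8}(Ω₂) = +0.007061+0.001514i ; Δ = -0.000042+0.000031i
Total Σ_m = -0.102156+0.000000i. Multiply by 0.739198: -0.075514+0.000000i. P_8(cos γ) = -0.075514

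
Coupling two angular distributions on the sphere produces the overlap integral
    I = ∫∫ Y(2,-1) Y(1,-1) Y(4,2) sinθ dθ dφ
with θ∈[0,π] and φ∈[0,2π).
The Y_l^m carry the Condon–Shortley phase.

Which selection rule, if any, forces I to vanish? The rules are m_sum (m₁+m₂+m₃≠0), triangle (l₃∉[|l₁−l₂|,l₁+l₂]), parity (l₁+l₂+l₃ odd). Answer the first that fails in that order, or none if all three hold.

triangle

Σmᵢ = 0  ✓
l₃∈[|l₁−l₂|,l₁+l₂]=[1,3] required, l₃=4 fails  ✗
Σlᵢ = 7 ⇒ odd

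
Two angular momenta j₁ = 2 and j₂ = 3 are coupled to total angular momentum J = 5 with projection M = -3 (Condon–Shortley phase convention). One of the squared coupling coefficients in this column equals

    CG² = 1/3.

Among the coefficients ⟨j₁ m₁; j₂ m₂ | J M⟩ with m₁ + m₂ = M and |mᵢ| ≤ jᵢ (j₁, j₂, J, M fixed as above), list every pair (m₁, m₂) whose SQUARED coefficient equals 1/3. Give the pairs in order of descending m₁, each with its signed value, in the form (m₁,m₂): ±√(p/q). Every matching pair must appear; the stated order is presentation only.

(-2,-1): +√(1/3)

Admissible pairs with m₁+m₂ = M = -3: (-2,-1), (-1,-2), (0,-3)
  (m₁,m₂)=(0,-3): CG² = 2/15, CG = +√(2/15)
  (m₁,m₂)=(-1,-2): CG² = 8/15, CG = +√(8/15)
  (m₁,m₂)=(-2,-1): CG² = 1/3, CG = +√(1/3)   ← matches the target
Pairs with CG² = 1/3: (-2,-1): +√(1/3)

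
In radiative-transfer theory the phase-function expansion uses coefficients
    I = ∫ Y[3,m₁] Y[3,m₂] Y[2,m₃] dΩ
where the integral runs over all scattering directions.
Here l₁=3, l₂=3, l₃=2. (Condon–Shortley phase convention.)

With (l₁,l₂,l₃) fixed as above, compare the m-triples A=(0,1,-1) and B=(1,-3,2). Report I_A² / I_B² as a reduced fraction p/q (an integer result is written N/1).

1/5

Shared (l₁,l₂,l₃)=(3,3,2): N and (l;000)² cancel in I_A²/I_B².
A: Δ = 4!·2!·2!/9! = 1/3780; Racah Σ t=2..3: t=2:+1/8 t=3:−1/12 = 1/24; ⇒ 3j(3 3 2; 0 1 -1)² = 1/210, sgn -1
B: Δ = 4!·2!·2!/9! = 1/3780; Racah Σ t=0..0: t=0:+1/96 = 1/96; ⇒ 3j(3 3 2; 1 -3 2)² = 1/42, sgn +1
I_A²/I_B² = (1/210)/(1/42) = 1/5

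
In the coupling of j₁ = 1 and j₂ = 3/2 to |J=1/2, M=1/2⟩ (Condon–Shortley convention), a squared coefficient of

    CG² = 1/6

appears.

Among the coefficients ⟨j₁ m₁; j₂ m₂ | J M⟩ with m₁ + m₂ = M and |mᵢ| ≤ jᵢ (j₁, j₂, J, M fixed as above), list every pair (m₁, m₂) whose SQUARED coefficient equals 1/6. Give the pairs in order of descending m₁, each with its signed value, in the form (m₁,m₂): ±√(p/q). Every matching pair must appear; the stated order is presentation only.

Admissible pairs with m₁+m₂ = M = 1/2: (-1,3/2), (0,1/2), (1,-1/2)
  (m₁,m₂)=(1,-1/2): CG² = 1/6, CG = +√(1/6)   ← matches the target
  (m₁,m₂)=(0,1/2): CG² = 1/3, CG = −√(1/3)
  (m₁,m₂)=(-1,3/2): CG² = 1/2, CG = +√(1/2)
Pairs with CG² = 1/6: (1,-1/2): +√(1/6)

(1,-1/2): +√(1/6)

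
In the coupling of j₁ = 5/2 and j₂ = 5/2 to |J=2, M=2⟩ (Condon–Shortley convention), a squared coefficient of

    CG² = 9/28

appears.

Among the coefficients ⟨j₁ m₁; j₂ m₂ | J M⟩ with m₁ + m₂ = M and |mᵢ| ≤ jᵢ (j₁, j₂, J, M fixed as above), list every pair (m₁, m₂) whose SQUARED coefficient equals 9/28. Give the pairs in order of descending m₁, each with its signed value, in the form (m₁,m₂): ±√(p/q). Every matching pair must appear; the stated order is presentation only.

(3/2,1/2): −√(9/28); (1/2,3/2): +√(9/28)

Admissible pairs with m₁+m₂ = M = 2: (-1/2,5/2), (1/2,3/2), (3/2,1/2), (5/2,-1/2)
  (m₁,m₂)=(5/2,-1/2): CG² = 5/28, CG = +√(5/28)
  (m₁,m₂)=(3/2,1/2): CG² = 9/28, CG = −√(9/28)   ← matches the target
  (m₁,m₂)=(1/2,3/2): CG² = 9/28, CG = +√(9/28)   ← matches the target
  (m₁,m₂)=(-1/2,5/2): CG² = 5/28, CG = −√(5/28)
Pairs with CG² = 9/28: (3/2,1/2): −√(9/28); (1/2,3/2): +√(9/28)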